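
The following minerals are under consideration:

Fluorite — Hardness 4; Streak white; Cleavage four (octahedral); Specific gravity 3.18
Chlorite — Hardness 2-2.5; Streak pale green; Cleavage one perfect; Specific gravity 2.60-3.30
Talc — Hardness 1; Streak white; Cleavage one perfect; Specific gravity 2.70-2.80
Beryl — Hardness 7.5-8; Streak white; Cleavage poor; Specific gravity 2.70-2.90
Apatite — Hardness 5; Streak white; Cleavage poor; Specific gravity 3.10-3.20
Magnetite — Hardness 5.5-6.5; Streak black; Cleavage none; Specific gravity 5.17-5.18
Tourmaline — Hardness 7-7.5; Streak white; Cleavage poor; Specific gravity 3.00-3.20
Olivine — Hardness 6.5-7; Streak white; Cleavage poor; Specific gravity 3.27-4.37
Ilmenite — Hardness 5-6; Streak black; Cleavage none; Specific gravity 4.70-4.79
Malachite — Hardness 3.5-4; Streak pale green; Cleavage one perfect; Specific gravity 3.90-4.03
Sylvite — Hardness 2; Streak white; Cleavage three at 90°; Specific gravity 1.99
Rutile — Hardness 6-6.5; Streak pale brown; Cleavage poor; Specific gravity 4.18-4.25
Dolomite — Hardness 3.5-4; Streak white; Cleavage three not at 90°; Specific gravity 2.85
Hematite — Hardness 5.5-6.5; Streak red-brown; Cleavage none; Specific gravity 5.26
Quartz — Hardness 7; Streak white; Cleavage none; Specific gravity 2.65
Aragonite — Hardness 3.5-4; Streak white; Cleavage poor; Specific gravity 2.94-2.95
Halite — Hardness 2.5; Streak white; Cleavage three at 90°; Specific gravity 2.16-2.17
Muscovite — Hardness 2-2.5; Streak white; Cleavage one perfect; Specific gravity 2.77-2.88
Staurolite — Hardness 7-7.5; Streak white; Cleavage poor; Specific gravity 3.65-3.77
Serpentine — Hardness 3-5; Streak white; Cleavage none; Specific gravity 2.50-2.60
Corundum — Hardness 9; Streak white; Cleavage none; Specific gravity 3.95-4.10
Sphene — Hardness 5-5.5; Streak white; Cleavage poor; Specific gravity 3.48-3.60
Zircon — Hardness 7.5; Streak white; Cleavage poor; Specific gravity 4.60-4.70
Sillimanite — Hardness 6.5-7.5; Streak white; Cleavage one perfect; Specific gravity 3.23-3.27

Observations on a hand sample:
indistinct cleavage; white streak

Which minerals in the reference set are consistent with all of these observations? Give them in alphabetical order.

Indistinct cleavage: only Beryl, Apatite, Tourmaline, Olivine, Rutile, Aragonite, Staurolite, Sphene, Zircon remain.
White streak rules out Rutile.
Remaining candidates: Apatite, Aragonite, Beryl, Olivine, Sphene, Staurolite, Tourmaline, Zircon.

Apatite, Aragonite, Beryl, Olivine, Sphene, Staurolite, Tourmaline, Zircon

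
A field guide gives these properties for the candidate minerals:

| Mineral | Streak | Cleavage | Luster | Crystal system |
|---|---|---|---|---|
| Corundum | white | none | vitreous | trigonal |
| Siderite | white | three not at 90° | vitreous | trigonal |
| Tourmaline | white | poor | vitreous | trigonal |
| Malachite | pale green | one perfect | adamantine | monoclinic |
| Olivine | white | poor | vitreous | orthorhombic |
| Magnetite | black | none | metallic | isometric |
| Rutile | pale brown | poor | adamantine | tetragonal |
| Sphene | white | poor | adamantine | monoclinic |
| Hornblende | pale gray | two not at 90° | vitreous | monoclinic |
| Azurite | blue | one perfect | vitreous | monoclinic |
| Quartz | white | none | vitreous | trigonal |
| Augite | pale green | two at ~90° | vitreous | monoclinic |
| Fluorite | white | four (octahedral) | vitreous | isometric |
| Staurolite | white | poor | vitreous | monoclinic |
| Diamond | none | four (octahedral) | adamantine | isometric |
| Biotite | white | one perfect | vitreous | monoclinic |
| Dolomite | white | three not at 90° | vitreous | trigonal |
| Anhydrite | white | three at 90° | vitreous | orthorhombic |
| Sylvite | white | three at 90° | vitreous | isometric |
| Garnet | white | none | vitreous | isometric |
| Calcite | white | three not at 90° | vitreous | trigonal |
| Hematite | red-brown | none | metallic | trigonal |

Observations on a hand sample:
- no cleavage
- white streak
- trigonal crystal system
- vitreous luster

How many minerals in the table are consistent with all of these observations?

2

No cleavage: narrows the field to Corundum, Magnetite, Quartz, Garnet, Hematite.
White streak excludes Magnetite, Hematite.
Trigonal crystal system excludes Garnet.
Vitreous luster: all remaining candidates fit.
Consistent with every observation: Corundum, Quartz.
That is 2 minerals.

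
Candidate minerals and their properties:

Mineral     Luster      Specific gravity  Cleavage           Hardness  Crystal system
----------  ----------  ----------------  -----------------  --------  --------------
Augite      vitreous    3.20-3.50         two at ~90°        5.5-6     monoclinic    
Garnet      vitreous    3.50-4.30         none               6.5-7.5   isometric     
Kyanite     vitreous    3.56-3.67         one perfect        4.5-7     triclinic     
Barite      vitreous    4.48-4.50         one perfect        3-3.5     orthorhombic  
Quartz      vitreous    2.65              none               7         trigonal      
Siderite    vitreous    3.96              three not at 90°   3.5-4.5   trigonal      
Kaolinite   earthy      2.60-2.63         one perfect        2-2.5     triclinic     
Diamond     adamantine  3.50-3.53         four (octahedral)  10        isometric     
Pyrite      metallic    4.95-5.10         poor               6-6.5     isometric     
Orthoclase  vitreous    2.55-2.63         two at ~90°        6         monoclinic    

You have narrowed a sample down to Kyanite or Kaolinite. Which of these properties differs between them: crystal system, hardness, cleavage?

Crystal system: both triclinic — no difference.
Hardness: Kyanite 4.5-7, Kaolinite 2-2.5 — distinct.
Cleavage: both one perfect — no difference.
Only hardness differs between Kyanite and Kaolinite among the listed tests.

hardness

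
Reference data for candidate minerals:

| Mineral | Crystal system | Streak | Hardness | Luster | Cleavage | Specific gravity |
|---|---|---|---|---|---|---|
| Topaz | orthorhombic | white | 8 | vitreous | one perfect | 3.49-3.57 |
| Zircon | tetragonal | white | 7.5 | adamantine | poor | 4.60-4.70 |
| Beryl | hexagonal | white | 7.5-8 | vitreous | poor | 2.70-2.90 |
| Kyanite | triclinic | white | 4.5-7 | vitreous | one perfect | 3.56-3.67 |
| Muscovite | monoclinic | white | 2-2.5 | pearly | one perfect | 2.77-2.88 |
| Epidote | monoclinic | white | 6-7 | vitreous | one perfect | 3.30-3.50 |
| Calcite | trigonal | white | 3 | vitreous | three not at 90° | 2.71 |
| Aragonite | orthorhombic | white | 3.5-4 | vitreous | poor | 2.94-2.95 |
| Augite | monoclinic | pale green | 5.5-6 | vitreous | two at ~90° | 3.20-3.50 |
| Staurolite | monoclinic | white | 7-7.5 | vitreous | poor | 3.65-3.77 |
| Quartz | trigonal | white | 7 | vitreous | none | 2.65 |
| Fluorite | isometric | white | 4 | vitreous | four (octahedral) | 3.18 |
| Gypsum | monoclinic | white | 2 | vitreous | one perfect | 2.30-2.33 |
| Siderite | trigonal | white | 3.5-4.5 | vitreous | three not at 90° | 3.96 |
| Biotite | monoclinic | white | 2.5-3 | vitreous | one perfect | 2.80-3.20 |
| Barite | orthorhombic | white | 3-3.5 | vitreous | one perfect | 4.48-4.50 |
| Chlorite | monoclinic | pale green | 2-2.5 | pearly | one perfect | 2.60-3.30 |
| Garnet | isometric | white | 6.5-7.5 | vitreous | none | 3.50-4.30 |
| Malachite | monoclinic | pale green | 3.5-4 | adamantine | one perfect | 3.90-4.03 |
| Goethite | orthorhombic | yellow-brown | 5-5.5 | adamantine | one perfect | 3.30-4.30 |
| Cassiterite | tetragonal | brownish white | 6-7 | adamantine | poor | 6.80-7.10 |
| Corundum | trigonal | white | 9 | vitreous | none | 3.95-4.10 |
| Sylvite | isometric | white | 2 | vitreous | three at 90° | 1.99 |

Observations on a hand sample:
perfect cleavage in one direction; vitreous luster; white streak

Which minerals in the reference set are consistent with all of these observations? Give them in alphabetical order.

Barite, Biotite, Epidote, Gypsum, Kyanite, Topaz

Perfect cleavage in one direction — only Topaz, Kyanite, Muscovite, Epidote, Gypsum, Biotite, Barite, Chlorite, Malachite, Goethite remain.
Vitreous luster excludes Muscovite, Chlorite, Malachite, Goethite.
White streak — consistent with all remaining minerals.
Remaining candidates: Barite, Biotite, Epidote, Gypsum, Kyanite, Topaz.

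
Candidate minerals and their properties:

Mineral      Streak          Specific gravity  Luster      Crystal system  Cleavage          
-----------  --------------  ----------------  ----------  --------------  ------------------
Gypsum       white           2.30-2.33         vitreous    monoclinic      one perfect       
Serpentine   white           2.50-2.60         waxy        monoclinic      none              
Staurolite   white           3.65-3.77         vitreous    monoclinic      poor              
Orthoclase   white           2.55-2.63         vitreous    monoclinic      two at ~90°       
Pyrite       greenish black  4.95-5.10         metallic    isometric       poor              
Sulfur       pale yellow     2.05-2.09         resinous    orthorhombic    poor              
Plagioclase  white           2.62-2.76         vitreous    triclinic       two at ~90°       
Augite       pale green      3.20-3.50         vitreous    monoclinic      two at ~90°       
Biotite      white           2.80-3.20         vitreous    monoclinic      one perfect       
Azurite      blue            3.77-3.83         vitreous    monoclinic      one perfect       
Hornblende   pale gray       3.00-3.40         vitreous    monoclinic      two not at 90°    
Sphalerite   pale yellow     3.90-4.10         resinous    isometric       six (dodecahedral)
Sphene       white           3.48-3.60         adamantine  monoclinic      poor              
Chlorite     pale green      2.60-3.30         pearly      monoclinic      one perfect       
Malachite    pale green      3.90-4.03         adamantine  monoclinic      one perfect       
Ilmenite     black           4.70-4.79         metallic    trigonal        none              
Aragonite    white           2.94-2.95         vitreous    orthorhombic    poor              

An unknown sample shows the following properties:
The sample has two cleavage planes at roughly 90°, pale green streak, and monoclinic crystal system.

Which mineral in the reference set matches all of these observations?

Two cleavage planes at roughly 90° — leaves Orthoclase, Plagioclase, Augite.
Pale green streak — Augite remains.
Monoclinic crystal system — every remaining candidate is consistent.
Only Augite satisfies all observations.

Augite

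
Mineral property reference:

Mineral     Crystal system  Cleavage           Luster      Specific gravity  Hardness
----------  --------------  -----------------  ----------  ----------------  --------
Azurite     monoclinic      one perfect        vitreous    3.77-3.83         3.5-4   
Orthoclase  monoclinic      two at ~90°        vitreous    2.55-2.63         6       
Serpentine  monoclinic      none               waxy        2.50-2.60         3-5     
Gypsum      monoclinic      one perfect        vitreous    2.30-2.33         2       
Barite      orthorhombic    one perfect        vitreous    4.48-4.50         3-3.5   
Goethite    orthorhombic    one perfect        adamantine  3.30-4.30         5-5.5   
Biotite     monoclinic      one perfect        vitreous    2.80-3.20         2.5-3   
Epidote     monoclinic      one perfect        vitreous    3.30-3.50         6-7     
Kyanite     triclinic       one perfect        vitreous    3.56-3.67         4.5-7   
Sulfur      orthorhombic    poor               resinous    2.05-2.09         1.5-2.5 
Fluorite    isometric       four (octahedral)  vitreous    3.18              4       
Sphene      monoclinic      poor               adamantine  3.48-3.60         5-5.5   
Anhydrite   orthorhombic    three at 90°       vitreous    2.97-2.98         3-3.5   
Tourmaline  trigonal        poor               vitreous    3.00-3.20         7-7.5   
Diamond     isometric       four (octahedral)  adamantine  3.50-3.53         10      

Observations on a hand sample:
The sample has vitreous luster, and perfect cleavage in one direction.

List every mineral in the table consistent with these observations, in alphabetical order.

Vitreous luster is inconsistent with Serpentine, Goethite, Sulfur, Sphene, Diamond.
Perfect cleavage in one direction is inconsistent with Orthoclase, Fluorite, Anhydrite, Tourmaline.
Consistent with every observation: Azurite, Barite, Biotite, Epidote, Gypsum, Kyanite.

Azurite, Barite, Biotite, Epidote, Gypsum, Kyanite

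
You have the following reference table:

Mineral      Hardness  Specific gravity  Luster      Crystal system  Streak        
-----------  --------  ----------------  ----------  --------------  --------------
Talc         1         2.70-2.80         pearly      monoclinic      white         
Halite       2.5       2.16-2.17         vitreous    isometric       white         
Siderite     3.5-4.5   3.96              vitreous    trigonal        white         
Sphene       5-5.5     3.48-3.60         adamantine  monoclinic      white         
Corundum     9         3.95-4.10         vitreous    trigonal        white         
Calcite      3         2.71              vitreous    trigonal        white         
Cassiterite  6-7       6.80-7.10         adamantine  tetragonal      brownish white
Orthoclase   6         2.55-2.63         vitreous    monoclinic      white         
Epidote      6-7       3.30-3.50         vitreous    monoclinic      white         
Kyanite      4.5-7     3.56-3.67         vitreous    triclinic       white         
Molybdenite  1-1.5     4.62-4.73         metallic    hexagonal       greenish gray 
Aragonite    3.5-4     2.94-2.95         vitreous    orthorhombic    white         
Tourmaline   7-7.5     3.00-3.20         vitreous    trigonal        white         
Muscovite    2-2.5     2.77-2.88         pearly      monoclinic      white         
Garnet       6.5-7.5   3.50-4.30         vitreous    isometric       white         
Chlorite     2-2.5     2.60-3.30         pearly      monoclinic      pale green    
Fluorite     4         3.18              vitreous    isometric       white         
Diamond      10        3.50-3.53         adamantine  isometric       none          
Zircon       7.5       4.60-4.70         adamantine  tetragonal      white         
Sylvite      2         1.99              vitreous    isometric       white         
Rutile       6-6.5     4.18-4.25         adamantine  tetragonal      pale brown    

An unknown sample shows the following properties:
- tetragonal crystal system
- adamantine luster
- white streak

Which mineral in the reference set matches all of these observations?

Zircon

Tetragonal crystal system — only Cassiterite, Zircon, Rutile remain.
Adamantine luster — every remaining candidate is consistent.
White streak — Zircon remains.
The only mineral consistent with every observation is Zircon.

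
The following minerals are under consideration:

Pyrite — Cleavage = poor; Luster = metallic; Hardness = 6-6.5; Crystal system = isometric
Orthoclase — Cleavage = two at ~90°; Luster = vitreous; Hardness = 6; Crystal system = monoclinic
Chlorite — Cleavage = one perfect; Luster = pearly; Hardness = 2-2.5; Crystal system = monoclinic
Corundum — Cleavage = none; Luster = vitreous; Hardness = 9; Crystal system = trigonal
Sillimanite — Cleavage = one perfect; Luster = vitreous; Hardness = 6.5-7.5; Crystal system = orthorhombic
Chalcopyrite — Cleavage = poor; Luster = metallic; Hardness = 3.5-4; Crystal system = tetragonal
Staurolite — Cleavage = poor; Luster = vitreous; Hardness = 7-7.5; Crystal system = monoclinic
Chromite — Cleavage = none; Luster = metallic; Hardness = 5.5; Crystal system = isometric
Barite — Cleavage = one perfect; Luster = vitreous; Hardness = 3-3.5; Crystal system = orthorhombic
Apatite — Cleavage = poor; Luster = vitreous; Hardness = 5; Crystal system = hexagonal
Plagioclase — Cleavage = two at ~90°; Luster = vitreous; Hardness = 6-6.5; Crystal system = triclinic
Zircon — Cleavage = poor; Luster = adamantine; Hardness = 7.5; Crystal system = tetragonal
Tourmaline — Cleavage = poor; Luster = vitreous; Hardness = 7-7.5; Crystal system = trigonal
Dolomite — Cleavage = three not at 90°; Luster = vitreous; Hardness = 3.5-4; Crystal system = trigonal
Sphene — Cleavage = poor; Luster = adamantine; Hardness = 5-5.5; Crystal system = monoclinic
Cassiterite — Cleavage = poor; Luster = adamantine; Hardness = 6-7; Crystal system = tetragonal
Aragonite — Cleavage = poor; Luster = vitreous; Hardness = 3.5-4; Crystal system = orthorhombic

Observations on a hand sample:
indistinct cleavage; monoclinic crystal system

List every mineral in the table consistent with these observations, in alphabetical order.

Indistinct cleavage — only Pyrite, Chalcopyrite, Staurolite, Apatite, Zircon, Tourmaline, Sphene, Cassiterite, Aragonite remain.
Monoclinic crystal system — only Staurolite, Sphene remain.
The minerals that satisfy all observations are Sphene, Staurolite.

Sphene, Staurolite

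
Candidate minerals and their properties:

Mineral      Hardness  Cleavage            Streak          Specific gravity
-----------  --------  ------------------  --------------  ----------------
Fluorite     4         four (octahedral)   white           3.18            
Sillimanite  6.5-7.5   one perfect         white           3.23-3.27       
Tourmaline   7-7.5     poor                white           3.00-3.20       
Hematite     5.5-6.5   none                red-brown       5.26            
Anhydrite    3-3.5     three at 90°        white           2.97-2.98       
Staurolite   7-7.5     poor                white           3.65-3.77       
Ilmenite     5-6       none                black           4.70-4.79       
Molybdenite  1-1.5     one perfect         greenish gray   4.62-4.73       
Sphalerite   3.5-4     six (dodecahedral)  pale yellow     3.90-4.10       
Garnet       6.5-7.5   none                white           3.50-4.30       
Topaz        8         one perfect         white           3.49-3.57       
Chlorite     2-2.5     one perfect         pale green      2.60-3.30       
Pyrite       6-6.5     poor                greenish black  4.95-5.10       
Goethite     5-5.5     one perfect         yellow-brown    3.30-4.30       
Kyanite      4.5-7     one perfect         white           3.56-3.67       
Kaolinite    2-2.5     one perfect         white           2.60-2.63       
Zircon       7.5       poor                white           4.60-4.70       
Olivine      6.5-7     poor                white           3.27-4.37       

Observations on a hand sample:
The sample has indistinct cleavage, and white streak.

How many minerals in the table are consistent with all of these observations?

Indistinct cleavage: only Tourmaline, Staurolite, Pyrite, Zircon, Olivine remain.
White streak excludes Pyrite.
The minerals that satisfy all observations are Olivine, Staurolite, Tourmaline, Zircon.
That is 4 minerals.

4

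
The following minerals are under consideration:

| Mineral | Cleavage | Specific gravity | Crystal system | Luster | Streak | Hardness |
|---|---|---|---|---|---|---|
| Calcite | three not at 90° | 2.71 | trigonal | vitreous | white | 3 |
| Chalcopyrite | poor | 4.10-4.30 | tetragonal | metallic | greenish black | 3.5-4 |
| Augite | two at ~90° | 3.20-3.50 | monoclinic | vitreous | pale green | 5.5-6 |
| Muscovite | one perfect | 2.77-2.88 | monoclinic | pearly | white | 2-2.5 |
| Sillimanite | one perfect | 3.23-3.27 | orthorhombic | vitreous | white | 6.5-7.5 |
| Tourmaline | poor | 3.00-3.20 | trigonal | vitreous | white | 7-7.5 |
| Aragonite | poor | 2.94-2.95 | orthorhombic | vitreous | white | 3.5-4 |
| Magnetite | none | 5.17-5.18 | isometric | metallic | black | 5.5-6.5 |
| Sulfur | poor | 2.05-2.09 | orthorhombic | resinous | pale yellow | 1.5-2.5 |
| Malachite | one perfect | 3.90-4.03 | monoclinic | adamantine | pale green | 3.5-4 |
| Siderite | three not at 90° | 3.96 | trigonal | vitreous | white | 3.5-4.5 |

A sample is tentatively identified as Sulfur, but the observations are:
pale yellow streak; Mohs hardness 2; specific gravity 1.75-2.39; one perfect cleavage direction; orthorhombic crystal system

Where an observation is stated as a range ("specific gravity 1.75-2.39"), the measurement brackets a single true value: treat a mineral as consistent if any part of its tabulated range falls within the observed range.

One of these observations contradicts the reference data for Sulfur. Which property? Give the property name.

cleavage

Pale yellow streak: Sulfur has pale yellow streak — consistent.
Mohs hardness 2: Sulfur has hardness 1.5-2.5 — consistent.
Specific gravity 1.75-2.39: Sulfur has SG 2.05-2.09 — consistent.
One perfect cleavage direction: Sulfur has cleavage poor — outside the reference range.
Orthorhombic crystal system: Sulfur has orthorhombic system — consistent.
Only the cleavage is inconsistent.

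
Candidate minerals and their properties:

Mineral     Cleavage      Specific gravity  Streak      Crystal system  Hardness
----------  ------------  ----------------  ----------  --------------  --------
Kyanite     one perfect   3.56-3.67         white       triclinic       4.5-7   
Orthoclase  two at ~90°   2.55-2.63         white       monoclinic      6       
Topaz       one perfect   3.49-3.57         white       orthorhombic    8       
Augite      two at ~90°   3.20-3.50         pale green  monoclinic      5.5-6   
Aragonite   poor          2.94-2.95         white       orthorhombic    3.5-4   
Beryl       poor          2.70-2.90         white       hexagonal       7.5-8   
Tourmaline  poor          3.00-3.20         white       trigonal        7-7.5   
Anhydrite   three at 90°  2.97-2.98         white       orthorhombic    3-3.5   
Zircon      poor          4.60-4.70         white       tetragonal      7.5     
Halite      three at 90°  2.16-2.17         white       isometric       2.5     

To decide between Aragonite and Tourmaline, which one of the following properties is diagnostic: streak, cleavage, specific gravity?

Streak: both white — shared.
Cleavage: both poor — shared.
Specific gravity: Aragonite 2.94-2.95, Tourmaline 3.00-3.20 — distinct.
Specific gravity is the diagnostic property here.

specific gravity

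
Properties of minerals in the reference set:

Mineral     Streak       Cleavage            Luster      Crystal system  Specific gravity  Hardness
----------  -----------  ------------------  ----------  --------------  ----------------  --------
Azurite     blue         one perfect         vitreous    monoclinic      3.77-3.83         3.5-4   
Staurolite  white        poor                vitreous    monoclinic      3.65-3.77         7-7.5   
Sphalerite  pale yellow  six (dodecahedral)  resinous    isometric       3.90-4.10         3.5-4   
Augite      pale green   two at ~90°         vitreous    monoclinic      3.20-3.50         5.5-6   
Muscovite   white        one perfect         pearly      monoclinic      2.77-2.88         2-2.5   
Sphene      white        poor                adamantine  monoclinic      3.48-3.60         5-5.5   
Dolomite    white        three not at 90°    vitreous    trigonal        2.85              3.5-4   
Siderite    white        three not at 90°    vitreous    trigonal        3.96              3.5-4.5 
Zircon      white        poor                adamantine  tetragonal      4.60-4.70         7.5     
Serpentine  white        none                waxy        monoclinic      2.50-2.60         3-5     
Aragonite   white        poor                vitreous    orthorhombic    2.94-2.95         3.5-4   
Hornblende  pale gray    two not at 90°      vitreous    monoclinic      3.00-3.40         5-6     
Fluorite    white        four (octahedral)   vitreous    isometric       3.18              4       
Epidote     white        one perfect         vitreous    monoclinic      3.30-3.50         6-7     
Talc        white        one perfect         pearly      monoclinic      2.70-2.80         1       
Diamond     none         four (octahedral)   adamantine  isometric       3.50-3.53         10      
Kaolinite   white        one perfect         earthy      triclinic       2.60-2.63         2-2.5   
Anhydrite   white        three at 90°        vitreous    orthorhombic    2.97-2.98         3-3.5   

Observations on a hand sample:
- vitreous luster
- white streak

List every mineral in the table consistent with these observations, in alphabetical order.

Vitreous luster: leaves Azurite, Staurolite, Augite, Dolomite, Siderite, Aragonite, Hornblende, Fluorite, Epidote, Anhydrite.
White streak rules out Azurite, Augite, Hornblende.
Consistent with every observation: Anhydrite, Aragonite, Dolomite, Epidote, Fluorite, Siderite, Staurolite.

Anhydrite, Aragonite, Dolomite, Epidote, Fluorite, Siderite, Staurolite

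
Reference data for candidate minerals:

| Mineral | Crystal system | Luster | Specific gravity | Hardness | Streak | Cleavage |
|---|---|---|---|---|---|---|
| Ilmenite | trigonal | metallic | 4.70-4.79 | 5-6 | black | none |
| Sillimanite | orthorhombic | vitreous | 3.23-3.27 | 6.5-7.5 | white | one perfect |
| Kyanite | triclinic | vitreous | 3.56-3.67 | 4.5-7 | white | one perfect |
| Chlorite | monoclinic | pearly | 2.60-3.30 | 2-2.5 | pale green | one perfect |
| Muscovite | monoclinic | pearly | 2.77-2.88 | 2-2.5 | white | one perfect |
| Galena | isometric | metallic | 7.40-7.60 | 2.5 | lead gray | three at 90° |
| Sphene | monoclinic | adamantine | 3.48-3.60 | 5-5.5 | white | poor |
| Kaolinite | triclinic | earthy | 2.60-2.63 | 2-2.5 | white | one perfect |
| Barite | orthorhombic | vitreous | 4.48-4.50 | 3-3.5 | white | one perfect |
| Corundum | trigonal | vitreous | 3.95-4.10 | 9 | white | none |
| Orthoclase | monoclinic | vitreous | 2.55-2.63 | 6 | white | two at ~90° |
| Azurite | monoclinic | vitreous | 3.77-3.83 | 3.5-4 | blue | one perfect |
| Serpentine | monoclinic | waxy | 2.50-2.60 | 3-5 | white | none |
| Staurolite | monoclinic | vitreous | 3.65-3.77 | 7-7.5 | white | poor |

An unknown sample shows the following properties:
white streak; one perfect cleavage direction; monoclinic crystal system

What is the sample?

Muscovite

White streak is inconsistent with Ilmenite, Chlorite, Galena, Azurite.
One perfect cleavage direction excludes Sphene, Corundum, Orthoclase, Serpentine, Staurolite.
Monoclinic crystal system — narrows the field to Muscovite.
The only mineral consistent with every observation is Muscovite.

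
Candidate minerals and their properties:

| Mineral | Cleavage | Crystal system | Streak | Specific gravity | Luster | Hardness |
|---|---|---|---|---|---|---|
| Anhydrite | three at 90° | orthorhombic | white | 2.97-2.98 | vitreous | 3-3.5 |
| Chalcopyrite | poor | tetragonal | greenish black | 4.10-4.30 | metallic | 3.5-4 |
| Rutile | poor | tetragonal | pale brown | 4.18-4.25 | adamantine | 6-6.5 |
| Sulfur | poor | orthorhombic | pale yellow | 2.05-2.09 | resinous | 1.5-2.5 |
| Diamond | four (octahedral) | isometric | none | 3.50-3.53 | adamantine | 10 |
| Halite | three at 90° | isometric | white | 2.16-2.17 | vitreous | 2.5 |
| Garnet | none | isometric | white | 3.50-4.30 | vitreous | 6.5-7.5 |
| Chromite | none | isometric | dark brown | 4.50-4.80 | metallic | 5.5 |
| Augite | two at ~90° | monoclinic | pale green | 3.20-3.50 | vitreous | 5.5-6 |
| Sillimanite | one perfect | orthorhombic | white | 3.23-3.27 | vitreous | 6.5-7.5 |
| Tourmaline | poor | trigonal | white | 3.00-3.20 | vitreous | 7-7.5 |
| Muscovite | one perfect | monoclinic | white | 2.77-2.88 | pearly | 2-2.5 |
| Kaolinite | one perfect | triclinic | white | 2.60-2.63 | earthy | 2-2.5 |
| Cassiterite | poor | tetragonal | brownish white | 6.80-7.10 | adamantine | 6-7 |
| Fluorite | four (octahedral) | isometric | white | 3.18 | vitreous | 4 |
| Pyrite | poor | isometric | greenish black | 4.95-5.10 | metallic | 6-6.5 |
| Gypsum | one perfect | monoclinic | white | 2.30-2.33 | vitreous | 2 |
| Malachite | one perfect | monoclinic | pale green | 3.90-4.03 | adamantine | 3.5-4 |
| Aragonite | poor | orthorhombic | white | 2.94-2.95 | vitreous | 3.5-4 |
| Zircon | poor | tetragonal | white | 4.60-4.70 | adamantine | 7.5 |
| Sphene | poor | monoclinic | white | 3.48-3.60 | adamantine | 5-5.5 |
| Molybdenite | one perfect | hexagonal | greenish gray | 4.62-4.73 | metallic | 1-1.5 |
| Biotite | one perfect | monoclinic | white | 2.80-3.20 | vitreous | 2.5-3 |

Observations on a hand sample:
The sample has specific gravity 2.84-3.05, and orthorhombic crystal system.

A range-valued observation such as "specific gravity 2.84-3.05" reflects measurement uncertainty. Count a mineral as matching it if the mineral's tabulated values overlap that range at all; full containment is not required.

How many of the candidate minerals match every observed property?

Specific gravity 2.84-3.05 — Anhydrite, Tourmaline, Muscovite, Aragonite, Biotite remain.
Orthorhombic crystal system — leaves Anhydrite, Aragonite.
Consistent with every observation: Anhydrite, Aragonite.
That is 2 minerals.

2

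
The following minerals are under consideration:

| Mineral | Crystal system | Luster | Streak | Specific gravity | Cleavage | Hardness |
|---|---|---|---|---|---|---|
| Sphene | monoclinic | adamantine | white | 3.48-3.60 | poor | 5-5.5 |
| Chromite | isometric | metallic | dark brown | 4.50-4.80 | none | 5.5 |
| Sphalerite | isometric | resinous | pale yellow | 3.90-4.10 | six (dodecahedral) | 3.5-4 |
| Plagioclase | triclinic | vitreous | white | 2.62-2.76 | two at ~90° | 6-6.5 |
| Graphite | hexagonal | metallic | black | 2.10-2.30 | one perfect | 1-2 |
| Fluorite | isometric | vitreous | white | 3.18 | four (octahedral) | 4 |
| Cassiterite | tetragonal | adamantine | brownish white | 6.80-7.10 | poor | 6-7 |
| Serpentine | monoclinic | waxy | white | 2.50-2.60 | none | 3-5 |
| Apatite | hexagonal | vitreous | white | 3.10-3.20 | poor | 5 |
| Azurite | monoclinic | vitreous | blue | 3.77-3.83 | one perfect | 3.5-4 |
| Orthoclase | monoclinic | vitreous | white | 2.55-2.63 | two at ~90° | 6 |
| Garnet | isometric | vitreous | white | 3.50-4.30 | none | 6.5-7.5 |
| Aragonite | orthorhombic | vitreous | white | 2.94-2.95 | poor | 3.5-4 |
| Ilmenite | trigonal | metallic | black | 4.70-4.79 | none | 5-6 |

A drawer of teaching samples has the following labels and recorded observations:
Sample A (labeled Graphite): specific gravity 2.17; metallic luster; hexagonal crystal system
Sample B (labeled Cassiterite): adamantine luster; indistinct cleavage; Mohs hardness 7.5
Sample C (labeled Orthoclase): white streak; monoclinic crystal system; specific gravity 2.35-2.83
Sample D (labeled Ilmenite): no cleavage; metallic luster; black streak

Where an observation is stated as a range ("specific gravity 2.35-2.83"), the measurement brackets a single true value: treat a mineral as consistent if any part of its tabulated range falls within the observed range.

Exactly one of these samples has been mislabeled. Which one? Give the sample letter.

B

Sample A: all recorded properties match Graphite.
Sample B: Mohs hardness 7.5 is outside the reference for Cassiterite (hardness 6-7) — mislabeled.
Sample C: all recorded properties match Orthoclase.
Sample D: all recorded properties match Ilmenite.
Only sample B is inconsistent with its label.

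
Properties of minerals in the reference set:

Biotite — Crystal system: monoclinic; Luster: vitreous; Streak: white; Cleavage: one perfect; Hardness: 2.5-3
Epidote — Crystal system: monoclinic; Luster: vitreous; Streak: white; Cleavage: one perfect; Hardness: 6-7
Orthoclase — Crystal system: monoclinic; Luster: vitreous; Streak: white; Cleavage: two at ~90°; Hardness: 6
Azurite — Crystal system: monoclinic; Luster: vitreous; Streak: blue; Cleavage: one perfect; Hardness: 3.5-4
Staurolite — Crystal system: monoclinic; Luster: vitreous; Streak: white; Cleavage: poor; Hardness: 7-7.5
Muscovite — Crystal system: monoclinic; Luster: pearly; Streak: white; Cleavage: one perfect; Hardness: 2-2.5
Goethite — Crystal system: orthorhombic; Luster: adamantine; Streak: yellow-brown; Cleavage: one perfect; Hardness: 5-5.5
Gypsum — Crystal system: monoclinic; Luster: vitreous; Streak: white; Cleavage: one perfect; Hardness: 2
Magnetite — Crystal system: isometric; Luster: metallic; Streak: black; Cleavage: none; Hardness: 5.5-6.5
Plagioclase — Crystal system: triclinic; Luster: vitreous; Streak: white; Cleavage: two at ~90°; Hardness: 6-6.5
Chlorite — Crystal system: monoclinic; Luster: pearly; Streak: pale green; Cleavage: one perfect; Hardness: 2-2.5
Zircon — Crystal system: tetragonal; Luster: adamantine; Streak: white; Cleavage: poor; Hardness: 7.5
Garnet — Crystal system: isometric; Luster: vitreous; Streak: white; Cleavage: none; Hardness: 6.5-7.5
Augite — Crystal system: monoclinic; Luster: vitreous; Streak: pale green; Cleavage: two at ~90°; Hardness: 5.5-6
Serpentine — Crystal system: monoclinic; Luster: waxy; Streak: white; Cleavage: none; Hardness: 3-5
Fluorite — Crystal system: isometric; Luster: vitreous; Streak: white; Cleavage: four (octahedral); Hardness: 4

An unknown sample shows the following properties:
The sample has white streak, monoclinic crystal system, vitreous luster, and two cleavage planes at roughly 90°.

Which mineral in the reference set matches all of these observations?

Orthoclase

White streak eliminates Azurite, Goethite, Magnetite, Chlorite, Augite.
Monoclinic crystal system eliminates Plagioclase, Zircon, Garnet, Fluorite.
Vitreous luster is inconsistent with Muscovite, Serpentine.
Two cleavage planes at roughly 90°: only Orthoclase remains.
Orthoclase is the sole remaining match.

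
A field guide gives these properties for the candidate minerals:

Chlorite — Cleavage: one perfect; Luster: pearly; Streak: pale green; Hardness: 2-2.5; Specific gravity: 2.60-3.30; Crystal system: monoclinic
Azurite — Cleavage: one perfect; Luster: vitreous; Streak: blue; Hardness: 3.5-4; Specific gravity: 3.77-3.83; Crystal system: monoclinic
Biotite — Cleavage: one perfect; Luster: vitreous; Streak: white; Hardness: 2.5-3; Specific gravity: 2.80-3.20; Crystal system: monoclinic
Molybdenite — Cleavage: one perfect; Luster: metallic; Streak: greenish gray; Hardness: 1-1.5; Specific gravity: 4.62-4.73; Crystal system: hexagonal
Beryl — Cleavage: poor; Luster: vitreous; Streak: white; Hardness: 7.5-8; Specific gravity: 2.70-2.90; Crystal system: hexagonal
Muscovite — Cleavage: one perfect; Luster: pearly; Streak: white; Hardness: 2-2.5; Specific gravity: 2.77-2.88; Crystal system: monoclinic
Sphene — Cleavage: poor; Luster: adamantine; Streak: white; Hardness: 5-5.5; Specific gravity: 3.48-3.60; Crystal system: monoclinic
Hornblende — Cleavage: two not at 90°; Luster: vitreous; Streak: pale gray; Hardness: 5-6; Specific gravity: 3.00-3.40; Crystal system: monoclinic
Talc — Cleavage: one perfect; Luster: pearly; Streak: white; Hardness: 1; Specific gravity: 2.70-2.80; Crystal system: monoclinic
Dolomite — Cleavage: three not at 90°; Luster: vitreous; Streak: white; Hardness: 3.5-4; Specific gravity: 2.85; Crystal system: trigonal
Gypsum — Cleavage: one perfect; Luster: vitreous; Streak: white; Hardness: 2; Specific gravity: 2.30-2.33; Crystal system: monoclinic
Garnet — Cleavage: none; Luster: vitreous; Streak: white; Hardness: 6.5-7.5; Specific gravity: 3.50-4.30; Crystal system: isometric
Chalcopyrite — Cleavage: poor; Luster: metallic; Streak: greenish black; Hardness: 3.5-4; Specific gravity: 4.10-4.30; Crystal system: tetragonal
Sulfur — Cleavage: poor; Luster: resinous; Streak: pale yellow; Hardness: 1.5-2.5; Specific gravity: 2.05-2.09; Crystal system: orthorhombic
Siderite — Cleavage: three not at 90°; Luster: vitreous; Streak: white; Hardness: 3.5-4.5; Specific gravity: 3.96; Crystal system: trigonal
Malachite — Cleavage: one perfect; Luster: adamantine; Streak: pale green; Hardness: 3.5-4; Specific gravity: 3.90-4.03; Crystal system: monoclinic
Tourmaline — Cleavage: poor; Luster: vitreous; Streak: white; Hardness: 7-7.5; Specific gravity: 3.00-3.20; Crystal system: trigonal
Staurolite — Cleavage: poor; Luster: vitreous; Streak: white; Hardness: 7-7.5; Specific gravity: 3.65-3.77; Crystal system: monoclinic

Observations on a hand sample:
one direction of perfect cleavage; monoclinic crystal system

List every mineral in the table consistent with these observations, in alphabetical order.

Azurite, Biotite, Chlorite, Gypsum, Malachite, Muscovite, Talc

One direction of perfect cleavage — leaves Chlorite, Azurite, Biotite, Molybdenite, Muscovite, Talc, Gypsum, Malachite.
Monoclinic crystal system eliminates Molybdenite.
Consistent with every observation: Azurite, Biotite, Chlorite, Gypsum, Malachite, Muscovite, Talc.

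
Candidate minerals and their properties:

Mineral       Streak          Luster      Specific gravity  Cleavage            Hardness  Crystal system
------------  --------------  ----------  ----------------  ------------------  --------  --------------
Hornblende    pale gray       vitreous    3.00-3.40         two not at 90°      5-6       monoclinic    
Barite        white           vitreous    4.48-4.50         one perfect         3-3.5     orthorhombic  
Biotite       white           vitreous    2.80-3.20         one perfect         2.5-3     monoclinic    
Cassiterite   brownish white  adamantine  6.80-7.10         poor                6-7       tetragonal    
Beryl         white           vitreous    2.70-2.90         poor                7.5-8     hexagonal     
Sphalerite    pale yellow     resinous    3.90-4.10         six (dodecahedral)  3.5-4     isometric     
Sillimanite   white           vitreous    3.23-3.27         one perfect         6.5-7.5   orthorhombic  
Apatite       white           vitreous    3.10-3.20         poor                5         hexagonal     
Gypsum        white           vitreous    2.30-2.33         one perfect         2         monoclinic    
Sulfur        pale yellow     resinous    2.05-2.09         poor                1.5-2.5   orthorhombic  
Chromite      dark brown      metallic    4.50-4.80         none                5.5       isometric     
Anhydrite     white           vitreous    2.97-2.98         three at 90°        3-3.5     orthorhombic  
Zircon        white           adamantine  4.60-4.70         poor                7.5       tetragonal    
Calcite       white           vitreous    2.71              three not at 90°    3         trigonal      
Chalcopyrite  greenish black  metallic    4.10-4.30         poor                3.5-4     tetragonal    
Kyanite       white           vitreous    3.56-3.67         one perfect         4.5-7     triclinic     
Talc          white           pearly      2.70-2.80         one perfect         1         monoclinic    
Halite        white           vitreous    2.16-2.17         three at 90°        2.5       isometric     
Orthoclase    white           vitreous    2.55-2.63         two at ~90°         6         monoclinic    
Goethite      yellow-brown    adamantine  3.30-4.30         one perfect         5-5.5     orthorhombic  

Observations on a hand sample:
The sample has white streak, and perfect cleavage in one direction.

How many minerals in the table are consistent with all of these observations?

6

White streak: narrows the field to Barite, Biotite, Beryl, Sillimanite, Apatite, Gypsum, Anhydrite, Zircon, Calcite, Kyanite, Talc, Halite, Orthoclase.
Perfect cleavage in one direction: leaves Barite, Biotite, Sillimanite, Gypsum, Kyanite, Talc.
Remaining candidates: Barite, Biotite, Gypsum, Kyanite, Sillimanite, Talc.
That is 6 minerals.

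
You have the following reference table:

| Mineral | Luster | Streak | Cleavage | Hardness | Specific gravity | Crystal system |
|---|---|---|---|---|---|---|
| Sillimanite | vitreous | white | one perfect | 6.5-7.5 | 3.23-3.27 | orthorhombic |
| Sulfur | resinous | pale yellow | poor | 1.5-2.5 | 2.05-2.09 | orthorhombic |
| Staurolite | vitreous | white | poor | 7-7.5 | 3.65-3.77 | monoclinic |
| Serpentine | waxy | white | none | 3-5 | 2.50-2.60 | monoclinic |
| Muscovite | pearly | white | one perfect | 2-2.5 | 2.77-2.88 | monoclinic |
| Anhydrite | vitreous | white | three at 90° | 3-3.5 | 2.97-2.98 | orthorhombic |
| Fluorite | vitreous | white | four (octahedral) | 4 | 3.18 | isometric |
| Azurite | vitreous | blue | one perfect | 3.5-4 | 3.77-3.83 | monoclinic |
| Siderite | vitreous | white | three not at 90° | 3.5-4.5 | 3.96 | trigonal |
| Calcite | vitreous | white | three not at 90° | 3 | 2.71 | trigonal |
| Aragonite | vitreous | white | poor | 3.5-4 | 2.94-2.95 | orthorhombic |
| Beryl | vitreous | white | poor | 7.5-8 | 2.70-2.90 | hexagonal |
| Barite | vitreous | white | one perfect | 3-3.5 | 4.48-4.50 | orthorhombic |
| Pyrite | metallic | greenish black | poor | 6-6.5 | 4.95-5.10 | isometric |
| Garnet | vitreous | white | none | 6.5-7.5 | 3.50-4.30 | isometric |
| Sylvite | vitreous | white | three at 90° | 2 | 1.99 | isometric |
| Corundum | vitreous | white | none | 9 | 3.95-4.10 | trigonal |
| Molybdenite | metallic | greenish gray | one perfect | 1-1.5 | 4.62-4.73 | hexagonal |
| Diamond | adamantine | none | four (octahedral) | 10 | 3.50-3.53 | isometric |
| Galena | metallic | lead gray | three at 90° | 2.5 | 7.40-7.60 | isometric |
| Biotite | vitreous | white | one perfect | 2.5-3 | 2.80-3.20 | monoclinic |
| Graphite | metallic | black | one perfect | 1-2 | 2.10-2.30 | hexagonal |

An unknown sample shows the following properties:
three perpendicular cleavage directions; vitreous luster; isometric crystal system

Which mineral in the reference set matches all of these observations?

Sylvite

Three perpendicular cleavage directions — only Anhydrite, Sylvite, Galena remain.
Vitreous luster eliminates Galena.
Isometric crystal system excludes Anhydrite.
Only Sylvite satisfies all observations.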